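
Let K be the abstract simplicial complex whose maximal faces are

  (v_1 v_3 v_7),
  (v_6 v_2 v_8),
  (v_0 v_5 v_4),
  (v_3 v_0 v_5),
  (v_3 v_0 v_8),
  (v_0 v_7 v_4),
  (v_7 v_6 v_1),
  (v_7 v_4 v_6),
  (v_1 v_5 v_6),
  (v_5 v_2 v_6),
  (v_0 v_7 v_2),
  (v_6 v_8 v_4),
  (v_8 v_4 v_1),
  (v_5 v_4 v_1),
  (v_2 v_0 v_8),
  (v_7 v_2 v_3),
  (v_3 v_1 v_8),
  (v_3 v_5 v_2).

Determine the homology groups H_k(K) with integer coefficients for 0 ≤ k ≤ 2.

Fix the vertex order v_0 < v_1 < v_2 < v_3 < v_4 < v_5 < v_6 < v_7 < v_8 and write every simplex with vertices in increasing order. Then dim K = 2 and the simplices of K are:

  0-simplices (9): [v_0], [v_1], [v_2], [v_3], [v_4], [v_5], [v_6], [v_7], [v_8]
  1-simplices (27): (27 of them)
  2-simplices (18): (18 of them)

Hence C_0 ≅ Z^9, C_1 ≅ Z^27, C_2 ≅ Z^18.

Boundary ∂_1: C_1 → C_0 maps an edge to its endpoints' difference, ∂[p,q] = q − p. For instance
  ∂[v_2,v_8] = [v_8] − [v_2].
The resulting 9×27 matrix has rank 8, and its Smith normal form has invariant factors (1,1,1,1,1,1,1,1).

The boundary map ∂_2: C_2 → C_1 sends each 2-simplex [p,q,r] to [q,r] − [p,r] + [p,q]. For instance
  ∂[v_1,v_4,v_8] = [v_4,v_8] − [v_1,v_8] + [v_1,v_4],
  ∂[v_1,v_6,v_7] = [v_6,v_7] − [v_1,v_7] + [v_1,v_6].
The resulting 27×18 matrix has rank 18, and its Smith normal form has invariant factors (1,1,1,1,1,1,1,1,1,1,1,1,1,1,1,1,1,2).

Computing H_k = (kernel of ∂_k) / (image of ∂_{k+1}):

  H_0: rank C_0 − rank ∂_1 = 9 − 8 = 1, and the invariant factors of ∂_1 are all 1, so H_0 = Z.
  H_1: rank ker ∂_1 − rank ∂_2 = (27 − 8) − 18 = 1, and ∂_2 has invariant factor 2 > 1, so H_1 = Z ⊕ Z/2.
  H_2: rank ker ∂_2 − rank ∂_3 = (18 − 18) − 0 = 0, and there is no ∂_3, so H_2 = 0.

(K is a triangulation of the Klein bottle.)

H_0 ≅ Z,  H_1 ≅ Z ⊕ Z/2,  H_2 = 0.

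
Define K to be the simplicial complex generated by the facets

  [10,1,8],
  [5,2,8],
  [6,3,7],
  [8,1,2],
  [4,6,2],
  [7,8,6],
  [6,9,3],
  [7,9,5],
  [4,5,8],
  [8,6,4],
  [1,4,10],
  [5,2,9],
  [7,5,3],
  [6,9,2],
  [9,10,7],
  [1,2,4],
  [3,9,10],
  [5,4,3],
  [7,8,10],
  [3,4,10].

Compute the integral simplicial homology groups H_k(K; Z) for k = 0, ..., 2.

K has 10 vertices, 30 edges, 20 triangles.
rank ∂_0 = 0, rank ∂_1 = 9 ⇒ b_0 = 10 − 0 − 9 = 1; all invariant factors of ∂_1 are 1 so no torsion. So H_0 = Z.
rank ∂_1 = 9, rank ∂_2 = 20 ⇒ b_1 = 30 − 9 − 20 = 1; ∂_2 has invariant factor(s) [2] giving torsion. So H_1 = Z × Z/2.
rank ∂_2 = 20, rank ∂_3 = 0 ⇒ b_2 = 20 − 20 − 0 = 0. So H_2 = 0.

H_0 = Z,  H_1 = Z × Z/2,  H_2 = 0.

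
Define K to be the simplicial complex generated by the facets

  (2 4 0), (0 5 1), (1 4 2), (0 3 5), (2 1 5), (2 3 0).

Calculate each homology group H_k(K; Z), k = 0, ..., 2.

H_0 = Z,  H_1 = Z,  H_2 = 0.

K has 6 vertices, 12 edges, 6 triangles.
rank ∂_0 = 0, rank ∂_1 = 5 ⇒ b_0 = 6 − 0 − 5 = 1; all invariant factors of ∂_1 are 1 so no torsion. So H_0 = Z.
rank ∂_1 = 5, rank ∂_2 = 6 ⇒ b_1 = 12 − 5 − 6 = 1; all invariant factors of ∂_2 are 1 so no torsion. So H_1 = Z.
rank ∂_2 = 6, rank ∂_3 = 0 ⇒ b_2 = 6 − 6 − 0 = 0. So H_2 = 0.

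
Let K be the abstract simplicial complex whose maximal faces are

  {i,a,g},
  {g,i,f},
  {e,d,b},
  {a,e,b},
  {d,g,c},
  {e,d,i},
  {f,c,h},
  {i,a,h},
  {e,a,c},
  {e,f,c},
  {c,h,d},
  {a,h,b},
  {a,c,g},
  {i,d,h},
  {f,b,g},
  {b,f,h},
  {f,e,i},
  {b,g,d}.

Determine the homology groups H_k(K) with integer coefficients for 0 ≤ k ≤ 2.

Take the total order a < b < c < d < e < f < g < h < i on the vertex set. Then K (dimension 2) consists of the simplices:

  0-simplices (9): a, b, c, d, e, f, g, h, i
  1-simplices (27): ab, ac, ae, ag, ah, ai, bd, be, bf, bg, bh, cd, ce, cf, cg, ch, de, dg, dh, di, ef, ei, fg, fh, fi, gi, hi
  2-simplices (18): abe, abh, ace, acg, agi, ahi, bde, bdg, bfg, bfh, cdg, cdh, cef, cfh, dei, dhi, efi, fgi

so the chain groups are C_0 ≅ Z^9, C_1 ≅ Z^27, C_2 ≅ Z^18.

Boundary ∂_1: C_1 → C_0 is given by ∂[p,q] = [q] − [p].
The 9×27 boundary matrix has rank 8 and Smith normal form diag(1,1,1,1,1,1,1,1).

∂_2: C_2 → C_1 sends each 2-simplex [p,q,r] to [q,r] − [p,r] + [p,q]. For instance
  ∂acg = cg − ag + ac,
  ∂ace = ce − ae + ac.
As a 27×18 matrix over Z this has rank 17, with invariant factors (1,1,1,1,1,1,1,1,1,1,1,1,1,1,1,1,1).

From H_k ≅ ker(∂_k) / im(∂_{k+1}) we obtain:

  H_0: rank C_0 − rank ∂_1 = 9 − 8 = 1, and the invariant factors of ∂_1 are all 1, so H_0 = Z.
  H_1: rank ker ∂_1 − rank ∂_2 = (27 − 8) − 17 = 2, and the invariant factors of ∂_2 are all 1, so H_1 = Z^2.
  H_2: rank ker ∂_2 − rank ∂_3 = (18 − 17) − 0 = 1, and there is no ∂_3, so H_2 = Z.

As a check, the Euler characteristic is 9 − 27 + 18 = 0, which agrees with 1 − 2 + 1 = 0.
(K is a triangulation of the torus T^2.)

H_0 = Z,  H_1 = Z^2,  H_2 = Z.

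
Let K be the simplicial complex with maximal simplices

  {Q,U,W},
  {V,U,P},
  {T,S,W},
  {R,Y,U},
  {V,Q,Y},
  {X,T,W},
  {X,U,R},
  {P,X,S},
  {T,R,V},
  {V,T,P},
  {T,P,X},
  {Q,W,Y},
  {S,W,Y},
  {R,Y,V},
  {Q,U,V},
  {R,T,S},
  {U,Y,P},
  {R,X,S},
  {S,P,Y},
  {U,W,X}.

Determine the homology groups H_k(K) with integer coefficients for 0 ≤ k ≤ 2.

H_0 = Z,  H_1 = Z × Z/2,  H_2 = 0.

Take the total order P < Q < R < S < T < U < V < W < X < Y on the vertex set. Then K (dimension 2) consists of the simplices:

  0-simplices (10): P, Q, R, S, T, U, V, W, X, Y
  1-simplices (30): PS, PT, PU, PV, PX, PY, QU, QV, QW, QY, RS, RT, RU, RV, RX, RY, ST, SW, SX, SY, TV, TW, TX, UV, UW, UX, UY, VY, WX, WY
  2-simplices (20): PSX, PSY, PTV, PTX, PUV, PUY, QUV, QUW, QVY, QWY, RST, RSX, RTV, RUX, RUY, RVY, STW, SWY, TWX, UWX

Hence C_0 ≅ Z^10, C_1 ≅ Z^30, C_2 ≅ Z^20.

Boundary ∂_1: C_1 → C_0 maps an edge to its endpoints' difference, ∂[p,q] = q − p. For instance
  ∂UW = W − U.
This gives a 10×30 integer matrix of rank 9; reducing to Smith normal form yields diagonal entries (1,1,1,1,1,1,1,1,1).

Boundary ∂_2: C_2 → C_1 acts by ∂[p,q,r] = [q,r] − [p,r] + [p,q]. For instance
  ∂RSX = SX − RX + RS,
  ∂SWY = WY − SY + SW.
The 30×20 boundary matrix has rank 20 and Smith normal form diag(1,1,1,1,1,1,1,1,1,1,1,1,1,1,1,1,1,1,1,2).

Reading off H_k = ker ∂_k / im ∂_{k+1}:

  H_0: rank C_0 − rank ∂_1 = 10 − 9 = 1, and the invariant factors of ∂_1 are all 1, so H_0 = Z.
  H_1: rank ker ∂_1 − rank ∂_2 = (30 − 9) − 20 = 1, and ∂_2 has invariant factor 2 > 1, so H_1 = Z × Z/2.
  H_2: rank ker ∂_2 − rank ∂_3 = (20 − 20) − 0 = 0, and there is no ∂_3, so H_2 = 0.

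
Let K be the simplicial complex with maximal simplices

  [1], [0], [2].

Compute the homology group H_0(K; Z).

Order the vertices as 0 < 1 < 2. Listing each simplex with vertices in this order, K has dimension 0 with simplices:

  0-simplices (3): [0], [1], [2]

giving chain groups C_0 ≅ Z^3.

Now H_k = ker ∂_k / im ∂_{k+1}, so:

  H_0: rank C_0 − rank ∂_1 = 3 − 0 = 3, and there is no ∂_1, so H_0 ≅ Z^3.

H_0 ≅ Z^3.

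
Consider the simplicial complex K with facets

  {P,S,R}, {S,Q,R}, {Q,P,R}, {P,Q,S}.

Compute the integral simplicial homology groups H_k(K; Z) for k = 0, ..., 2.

H_0 = Z,  H_1 = 0,  H_2 = Z.

Take the total order P < Q < R < S on the vertex set. Then K (dimension 2) consists of the simplices:

  0-simplices (4): P, Q, R, S
  1-simplices (6): PQ, PR, PS, QR, QS, RS
  2-simplices (4): PQR, PQS, PRS, QRS

giving chain groups C_0 ≅ Z^4, C_1 ≅ Z^6, C_2 ≅ Z^4.

Boundary ∂_1: C_1 → C_0 sends each edge [p,q] (with p < q) to q − p.
The resulting 4×6 matrix has rank 3, and its Smith normal form has invariant factors (1,1,1).

The boundary map ∂_2: C_2 → C_1 sends each 2-simplex [p,q,r] to [q,r] − [p,r] + [p,q]. For instance
  ∂PRS = RS − PS + PR,
  ∂QRS = RS − QS + QR.
The resulting 6×4 matrix has rank 3, and its Smith normal form has invariant factors (1,1,1).

Reading off H_k = ker ∂_k / im ∂_{k+1}:

  H_0: rank C_0 − rank ∂_1 = 4 − 3 = 1, and the invariant factors of ∂_1 are all 1, so H_0 = Z.
  H_1: rank ker ∂_1 − rank ∂_2 = (6 − 3) − 3 = 0, and the invariant factors of ∂_2 are all 1, so H_1 = 0.
  H_2: rank ker ∂_2 − rank ∂_3 = (4 − 3) − 0 = 1, and there is no ∂_3, so H_2 = Z.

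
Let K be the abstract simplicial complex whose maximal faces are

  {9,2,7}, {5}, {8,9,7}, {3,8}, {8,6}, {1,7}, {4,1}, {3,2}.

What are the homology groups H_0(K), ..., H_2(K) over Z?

H_0 = Z^2,  H_1 = Z,  H_2 = 0.

Take the total order 1 < 2 < 3 < 4 < 5 < 6 < 7 < 8 < 9 on the vertex set. Then K (dimension 2) consists of the simplices:

  0-simplices (9): [1], [2], [3], [4], [5], [6], [7], [8], [9]
  1-simplices (10): [1,4], [1,7], [2,3], [2,7], [2,9], [3,8], [6,8], [7,8], [7,9], [8,9]
  2-simplices (2): [2,7,9], [7,8,9]

so the chain groups are C_0 ≅ Z^9, C_1 ≅ Z^10, C_2 ≅ Z^2.

The boundary map ∂_1: C_1 → C_0 is given by ∂[p,q] = [q] − [p]. For instance
  ∂[3,8] = [8] − [3].
As a 9×10 matrix over Z this has rank 7, with invariant factors (1,1,1,1,1,1,1).

Boundary ∂_2: C_2 → C_1 maps a triangle to the signed sum of its edges. For instance
  ∂[7,8,9] = [8,9] − [7,9] + [7,8],
  ∂[2,7,9] = [7,9] − [2,9] + [2,7].
The resulting 10×2 matrix has rank 2, and its Smith normal form has invariant factors (1,1).

From H_k ≅ ker(∂_k) / im(∂_{k+1}) we obtain:

  H_0: rank C_0 − rank ∂_1 = 9 − 7 = 2, and the invariant factors of ∂_1 are all 1, so H_0 = Z^2.
  H_1: rank ker ∂_1 − rank ∂_2 = (10 − 7) − 2 = 1, and the invariant factors of ∂_2 are all 1, so H_1 = Z.
  H_2: rank ker ∂_2 − rank ∂_3 = (2 − 2) − 0 = 0, and there is no ∂_3, so H_2 = 0.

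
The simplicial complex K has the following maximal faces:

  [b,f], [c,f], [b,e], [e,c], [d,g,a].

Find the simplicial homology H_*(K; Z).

H_0 ≅ Z^2,  H_1 ≅ Z,  H_2 = 0.

Take the total order a < b < c < d < e < f < g on the vertex set. Then K (dimension 2) consists of the simplices:

  0-simplices (7): a, b, c, d, e, f, g
  1-simplices (7): ad, ag, be, bf, ce, cf, dg
  2-simplices (1): adg

giving chain groups C_0 ≅ Z^7, C_1 ≅ Z^7, C_2 ≅ Z^1.

∂_1: C_1 → C_0 sends each edge [p,q] (with p < q) to q − p. For instance
  ∂ce = e − c.
The 7×7 boundary matrix has rank 5 and Smith normal form diag(1,1,1,1,1).

Boundary ∂_2: C_2 → C_1 maps a triangle to the signed sum of its edges. For instance
  ∂adg = dg − ag + ad.
The resulting 7×1 matrix has rank 1, and its Smith normal form has invariant factors (1).

Computing H_k = (kernel of ∂_k) / (image of ∂_{k+1}):

  H_0: rank C_0 − rank ∂_1 = 7 − 5 = 2, and the invariant factors of ∂_1 are all 1, so H_0 ≅ Z^2.
  H_1: rank ker ∂_1 − rank ∂_2 = (7 − 5) − 1 = 1, and the invariant factors of ∂_2 are all 1, so H_1 ≅ Z.
  H_2: rank ker ∂_2 − rank ∂_3 = (1 − 1) − 0 = 0, and there is no ∂_3, so H_2 ≅ 0.

As a check, the Euler characteristic is 7 − 7 + 1 = 1, which agrees with 2 − 1 + 0 = 1.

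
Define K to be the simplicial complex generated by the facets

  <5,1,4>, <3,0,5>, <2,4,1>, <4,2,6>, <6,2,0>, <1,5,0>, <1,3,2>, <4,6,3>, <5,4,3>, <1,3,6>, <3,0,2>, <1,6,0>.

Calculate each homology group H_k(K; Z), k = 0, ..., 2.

Fix the vertex order 0 < 1 < 2 < 3 < 4 < 5 < 6 and write every simplex with vertices in increasing order. Then dim K = 2 and the simplices of K are:

  0-simplices (7): [0], [1], [2], [3], [4], [5], [6]
  1-simplices (18): [0,1], [0,2], [0,3], [0,5], [0,6], [1,2], [1,3], [1,4], [1,5], [1,6], [2,3], [2,4], [2,6], [3,4], [3,5], [3,6], [4,5], [4,6]
  2-simplices (12): [0,1,5], [0,1,6], [0,2,3], [0,2,6], [0,3,5], [1,2,3], [1,2,4], [1,3,6], [1,4,5], [2,4,6], [3,4,5], [3,4,6]

Hence C_0 ≅ Z^7, C_1 ≅ Z^18, C_2 ≅ Z^12.

Boundary ∂_1: C_1 → C_0 sends each edge [p,q] (with p < q) to q − p. For instance
  ∂[0,6] = [6] − [0].
This gives a 7×18 integer matrix of rank 6; reducing to Smith normal form yields diagonal entries (1,1,1,1,1,1).

The boundary map ∂_2: C_2 → C_1 sends each 2-simplex [p,q,r] to [q,r] − [p,r] + [p,q]. For instance
  ∂[3,4,6] = [4,6] − [3,6] + [3,4],
  ∂[0,2,3] = [2,3] − [0,3] + [0,2].
The 18×12 boundary matrix has rank 12 and Smith normal form diag(1,1,1,1,1,1,1,1,1,1,1,2).

Reading off H_k = ker ∂_k / im ∂_{k+1}:

  H_0: rank C_0 − rank ∂_1 = 7 − 6 = 1, and the invariant factors of ∂_1 are all 1, so H_0 = Z.
  H_1: rank ker ∂_1 − rank ∂_2 = (18 − 6) − 12 = 0, and ∂_2 has invariant factor 2 > 1, so H_1 = Z/2.
  H_2: rank ker ∂_2 − rank ∂_3 = (12 − 12) − 0 = 0, and there is no ∂_3, so H_2 = 0.

H_0 = Z,  H_1 = Z/2,  H_2 = 0.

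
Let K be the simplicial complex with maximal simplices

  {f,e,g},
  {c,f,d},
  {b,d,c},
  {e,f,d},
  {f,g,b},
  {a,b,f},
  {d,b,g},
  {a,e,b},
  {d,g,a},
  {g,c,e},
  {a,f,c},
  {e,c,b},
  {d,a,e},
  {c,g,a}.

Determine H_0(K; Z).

H_0 ≅ Z.

We work with the vertex ordering a < b < c < d < e < f < g. The simplices of K, each written with vertices in increasing order, are:

  0-simplices (7): a, b, c, d, e, f, g
  1-simplices (21): ab, ac, ad, ae, af, ag, bc, bd, be, bf, bg, cd, ce, cf, cg, de, df, dg, ef, eg, fg
  2-simplices (14): abe, abf, acf, acg, ade, adg, bcd, bce, bdg, bfg, cdf, ceg, def, efg

Hence C_0 ≅ Z^7, C_1 ≅ Z^21, C_2 ≅ Z^14.

Boundary ∂_1: C_1 → C_0 maps an edge to its endpoints' difference, ∂[p,q] = q − p. For instance
  ∂cg = g − c.
As a 7×21 matrix over Z this has rank 6, with invariant factors (1,1,1,1,1,1).

Boundary ∂_2: C_2 → C_1 sends each 2-simplex [p,q,r] to [q,r] − [p,r] + [p,q]. For instance
  ∂bfg = fg − bg + bf,
  ∂bdg = dg − bg + bd.
The 21×14 boundary matrix has rank 13 and Smith normal form diag(1,1,1,1,1,1,1,1,1,1,1,1,1).

Now H_k = ker ∂_k / im ∂_{k+1}, so:

  H_0: rank C_0 − rank ∂_1 = 7 − 6 = 1, and the invariant factors of ∂_1 are all 1, so H_0 = Z.

(K is a triangulation of the torus T^2.)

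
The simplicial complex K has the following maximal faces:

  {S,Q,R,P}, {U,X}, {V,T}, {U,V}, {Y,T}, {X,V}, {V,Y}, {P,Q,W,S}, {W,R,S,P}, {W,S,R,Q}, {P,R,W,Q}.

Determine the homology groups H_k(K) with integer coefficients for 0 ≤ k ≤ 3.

H_0 ≅ Z^2,  H_1 ≅ Z^2,  H_2 = 0,  H_3 ≅ Z.

Fix the vertex order P < Q < R < S < T < U < V < W < X < Y and write every simplex with vertices in increasing order. Then dim K = 3 and the simplices of K are:

  0-simplices (10): P, Q, R, S, T, U, V, W, X, Y
  1-simplices (16): PQ, PR, PS, PW, QR, QS, QW, RS, RW, SW, TV, TY, UV, UX, VX, VY
  2-simplices (10): PQR, PQS, PQW, PRS, PRW, PSW, QRS, QRW, QSW, RSW
  3-simplices (5): PQRS, PQRW, PQSW, PRSW, QRSW

Hence C_0 ≅ Z^10, C_1 ≅ Z^16, C_2 ≅ Z^10, C_3 ≅ Z^5.

∂_1: C_1 → C_0 maps an edge to its endpoints' difference, ∂[p,q] = q − p. For instance
  ∂QS = S − Q.
The 10×16 boundary matrix has rank 8 and Smith normal form diag(1,1,1,1,1,1,1,1).

Boundary ∂_2: C_2 → C_1 sends each 2-simplex [p,q,r] to [q,r] − [p,r] + [p,q]. For instance
  ∂PRS = RS − PS + PR,
  ∂PQW = QW − PW + PQ.
The resulting 16×10 matrix has rank 6, and its Smith normal form has invariant factors (1,1,1,1,1,1).

The boundary map ∂_3: C_3 → C_2 sends each 3-simplex σ to the alternating sum Σ_i (−1)^i (σ with its i-th vertex removed). For instance
  ∂PQRS = QRS − PRS + PQS − PQR,
  ∂PQSW = QSW − PSW + PQW − PQS.
This gives a 10×5 integer matrix of rank 4; reducing to Smith normal form yields diagonal entries (1,1,1,1).

Now H_k = ker ∂_k / im ∂_{k+1}, so:

  H_0: rank C_0 − rank ∂_1 = 10 − 8 = 2, and the invariant factors of ∂_1 are all 1, so H_0 ≅ Z^2.
  H_1: rank ker ∂_1 − rank ∂_2 = (16 − 8) − 6 = 2, and the invariant factors of ∂_2 are all 1, so H_1 ≅ Z^2.
  H_2: rank ker ∂_2 − rank ∂_3 = (10 − 6) − 4 = 0, and the invariant factors of ∂_3 are all 1, so H_2 ≅ 0.
  H_3: rank ker ∂_3 − rank ∂_4 = (5 − 4) − 0 = 1, and there is no ∂_4, so H_3 ≅ Z.

As a check, the Euler characteristic is 10 − 16 + 10 − 5 = -1, which agrees with 2 − 2 + 0 − 1 = -1.
(K is a triangulation of the disjoint union of the 3-sphere S^3 and a wedge of 2 circles.)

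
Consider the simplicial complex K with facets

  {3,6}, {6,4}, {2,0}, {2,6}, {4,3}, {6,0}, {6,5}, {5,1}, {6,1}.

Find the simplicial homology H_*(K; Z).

H_0 ≅ Z,  H_1 ≅ Z^3.

Take the total order 0 < 1 < 2 < 3 < 4 < 5 < 6 on the vertex set. Then K (dimension 1) consists of the simplices:

  0-simplices (7): [0], [1], [2], [3], [4], [5], [6]
  1-simplices (9): [0,2], [0,6], [1,5], [1,6], [2,6], [3,4], [3,6], [4,6], [5,6]

so the chain groups are C_0 ≅ Z^7, C_1 ≅ Z^9.

The boundary map ∂_1: C_1 → C_0 sends each edge [p,q] (with p < q) to q − p.
As a 7×9 matrix over Z this has rank 6, with invariant factors (1,1,1,1,1,1).

Reading off H_k = ker ∂_k / im ∂_{k+1}:

  H_0: rank C_0 − rank ∂_1 = 7 − 6 = 1, and the invariant factors of ∂_1 are all 1, so H_0 = Z.
  H_1: rank ker ∂_1 − rank ∂_2 = (9 − 6) − 0 = 3, and there is no ∂_2, so H_1 = Z^3.

(K is a triangulation of a wedge of 3 circles.)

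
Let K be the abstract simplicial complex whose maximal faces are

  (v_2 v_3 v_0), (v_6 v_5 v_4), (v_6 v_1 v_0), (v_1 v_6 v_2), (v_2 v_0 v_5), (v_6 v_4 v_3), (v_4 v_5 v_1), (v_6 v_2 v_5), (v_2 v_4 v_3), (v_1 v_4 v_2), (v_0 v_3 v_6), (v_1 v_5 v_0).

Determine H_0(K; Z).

H_0 ≅ Z.

We work with the vertex ordering v_0 < v_1 < v_2 < v_3 < v_4 < v_5 < v_6. The simplices of K, each written with vertices in increasing order, are:

  0-simplices (7): [v_0], [v_1], [v_2], [v_3], [v_4], [v_5], [v_6]
  1-simplices (18): (18 of them)
  2-simplices (12): (12 of them)

giving chain groups C_0 ≅ Z^7, C_1 ≅ Z^18, C_2 ≅ Z^12.

The boundary map ∂_1: C_1 → C_0 is given by ∂[p,q] = [q] − [p].
As a 7×18 matrix over Z this has rank 6, with invariant factors (1,1,1,1,1,1).

∂_2: C_2 → C_1 maps a triangle to the signed sum of its edges. For instance
  ∂[v_1,v_4,v_5] = [v_4,v_5] − [v_1,v_5] + [v_1,v_4],
  ∂[v_0,v_1,v_5] = [v_1,v_5] − [v_0,v_5] + [v_0,v_1].
This gives a 18×12 integer matrix of rank 12; reducing to Smith normal form yields diagonal entries (1,1,1,1,1,1,1,1,1,1,1,2).

Computing H_k = (kernel of ∂_k) / (image of ∂_{k+1}):

  H_0: rank C_0 − rank ∂_1 = 7 − 6 = 1, and the invariant factors of ∂_1 are all 1, so H_0 = Z.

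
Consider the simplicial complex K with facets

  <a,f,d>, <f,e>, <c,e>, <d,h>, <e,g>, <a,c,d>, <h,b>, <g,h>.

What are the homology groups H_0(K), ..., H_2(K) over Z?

Fix the vertex order a < b < c < d < e < f < g < h and write every simplex with vertices in increasing order. Then dim K = 2 and the simplices of K are:

  0-simplices (8): a, b, c, d, e, f, g, h
  1-simplices (11): ac, ad, af, bh, cd, ce, df, dh, ef, eg, gh
  2-simplices (2): acd, adf

so the chain groups are C_0 ≅ Z^8, C_1 ≅ Z^11, C_2 ≅ Z^2.

∂_1: C_1 → C_0 maps an edge to its endpoints' difference, ∂[p,q] = q − p.
As a 8×11 matrix over Z this has rank 7, with invariant factors (1,1,1,1,1,1,1).

Boundary ∂_2: C_2 → C_1 sends each 2-simplex [p,q,r] to [q,r] − [p,r] + [p,q]. For instance
  ∂acd = cd − ad + ac,
  ∂adf = df − af + ad.
As a 11×2 matrix over Z this has rank 2, with invariant factors (1,1).

Computing H_k = (kernel of ∂_k) / (image of ∂_{k+1}):

  H_0: rank C_0 − rank ∂_1 = 8 − 7 = 1, and the invariant factors of ∂_1 are all 1, so H_0 = Z.
  H_1: rank ker ∂_1 − rank ∂_2 = (11 − 7) − 2 = 2, and the invariant factors of ∂_2 are all 1, so H_1 = Z^2.
  H_2: rank ker ∂_2 − rank ∂_3 = (2 − 2) − 0 = 0, and there is no ∂_3, so H_2 = 0.

As a check, the Euler characteristic is 8 − 11 + 2 = -1, which agrees with 1 − 2 + 0 = -1.

H_0 ≅ Z,  H_1 ≅ Z^2,  H_2 = 0.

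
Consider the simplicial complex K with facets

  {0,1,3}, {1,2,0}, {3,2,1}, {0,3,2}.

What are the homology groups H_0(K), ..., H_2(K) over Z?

H_0 = Z,  H_1 = 0,  H_2 = Z.

K has 4 vertices, 6 edges, 4 triangles.
rank ∂_0 = 0, rank ∂_1 = 3 ⇒ b_0 = 4 − 0 − 3 = 1; all invariant factors of ∂_1 are 1 so no torsion. So H_0 = Z.
rank ∂_1 = 3, rank ∂_2 = 3 ⇒ b_1 = 6 − 3 − 3 = 0; all invariant factors of ∂_2 are 1 so no torsion. So H_1 = 0.
rank ∂_2 = 3, rank ∂_3 = 0 ⇒ b_2 = 4 − 3 − 0 = 1. So H_2 = Z.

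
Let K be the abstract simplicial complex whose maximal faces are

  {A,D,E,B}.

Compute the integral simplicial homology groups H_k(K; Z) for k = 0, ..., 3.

H_0 = Z,  H_1 = 0,  H_2 = 0,  H_3 = 0.

Fix the vertex order A < B < D < E and write every simplex with vertices in increasing order. Then dim K = 3 and the simplices of K are:

  0-simplices (4): A, B, D, E
  1-simplices (6): AB, AD, AE, BD, BE, DE
  2-simplices (4): ABD, ABE, ADE, BDE
  3-simplices (1): ABDE

giving chain groups C_0 ≅ Z^4, C_1 ≅ Z^6, C_2 ≅ Z^4, C_3 ≅ Z^1.

Boundary ∂_1: C_1 → C_0 sends each edge [p,q] (with p < q) to q − p.
As a 4×6 matrix over Z this has rank 3, with invariant factors (1,1,1).

∂_2: C_2 → C_1 acts by ∂[p,q,r] = [q,r] − [p,r] + [p,q]. For instance
  ∂BDE = DE − BE + BD,
  ∂ADE = DE − AE + AD.
This gives a 6×4 integer matrix of rank 3; reducing to Smith normal form yields diagonal entries (1,1,1).

The boundary map ∂_3: C_3 → C_2 sends each 3-simplex σ to the alternating sum Σ_i (−1)^i (σ with its i-th vertex removed). For instance
  ∂ABDE = BDE − ADE + ABE − ABD.
As a 4×1 matrix over Z this has rank 1, with invariant factors (1).

Computing H_k = (kernel of ∂_k) / (image of ∂_{k+1}):

  H_0: rank C_0 − rank ∂_1 = 4 − 3 = 1, and the invariant factors of ∂_1 are all 1, so H_0 ≅ Z.
  H_1: rank ker ∂_1 − rank ∂_2 = (6 − 3) − 3 = 0, and the invariant factors of ∂_2 are all 1, so H_1 ≅ 0.
  H_2: rank ker ∂_2 − rank ∂_3 = (4 − 3) − 1 = 0, and the invariant factors of ∂_3 are all 1, so H_2 ≅ 0.
  H_3: rank ker ∂_3 − rank ∂_4 = (1 − 1) − 0 = 0, and there is no ∂_4, so H_3 ≅ 0.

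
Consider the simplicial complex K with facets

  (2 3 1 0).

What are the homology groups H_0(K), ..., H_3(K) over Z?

We work with the vertex ordering 0 < 1 < 2 < 3. The simplices of K, each written with vertices in increasing order, are:

  0-simplices (4): [0], [1], [2], [3]
  1-simplices (6): [0,1], [0,2], [0,3], [1,2], [1,3], [2,3]
  2-simplices (4): [0,1,2], [0,1,3], [0,2,3], [1,2,3]
  3-simplices (1): [0,1,2,3]

giving chain groups C_0 ≅ Z^4, C_1 ≅ Z^6, C_2 ≅ Z^4, C_3 ≅ Z^1.

The boundary map ∂_1: C_1 → C_0 is given by ∂[p,q] = [q] − [p].
As a 4×6 matrix over Z this has rank 3, with invariant factors (1,1,1).

∂_2: C_2 → C_1 maps a triangle to the signed sum of its edges. For instance
  ∂[0,1,2] = [1,2] − [0,2] + [0,1],
  ∂[0,2,3] = [2,3] − [0,3] + [0,2].
This gives a 6×4 integer matrix of rank 3; reducing to Smith normal form yields diagonal entries (1,1,1).

Boundary ∂_3: C_3 → C_2 sends each 3-simplex σ to the alternating sum Σ_i (−1)^i (σ with its i-th vertex removed). For instance
  ∂[0,1,2,3] = [1,2,3] − [0,2,3] + [0,1,3] − [0,1,2].
The resulting 4×1 matrix has rank 1, and its Smith normal form has invariant factors (1).

From H_k ≅ ker(∂_k) / im(∂_{k+1}) we obtain:

  H_0: rank C_0 − rank ∂_1 = 4 − 3 = 1, and the invariant factors of ∂_1 are all 1, so H_0 = Z.
  H_1: rank ker ∂_1 − rank ∂_2 = (6 − 3) − 3 = 0, and the invariant factors of ∂_2 are all 1, so H_1 = 0.
  H_2: rank ker ∂_2 − rank ∂_3 = (4 − 3) − 1 = 0, and the invariant factors of ∂_3 are all 1, so H_2 = 0.
  H_3: rank ker ∂_3 − rank ∂_4 = (1 − 1) − 0 = 0, and there is no ∂_4, so H_3 = 0.

H_0 = Z,  H_1 = 0,  H_2 = 0,  H_3 = 0.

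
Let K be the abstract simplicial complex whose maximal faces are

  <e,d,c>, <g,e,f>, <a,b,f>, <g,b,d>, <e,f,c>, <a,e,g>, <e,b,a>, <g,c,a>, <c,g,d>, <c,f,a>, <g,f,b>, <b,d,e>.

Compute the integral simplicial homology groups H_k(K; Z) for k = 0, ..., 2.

H_0 = Z,  H_1 = Z/2,  H_2 = 0.

Take the total order a < b < c < d < e < f < g on the vertex set. Then K (dimension 2) consists of the simplices:

  0-simplices (7): a, b, c, d, e, f, g
  1-simplices (18): ab, ac, ae, af, ag, bd, be, bf, bg, cd, ce, cf, cg, de, dg, ef, eg, fg
  2-simplices (12): abe, abf, acf, acg, aeg, bde, bdg, bfg, cde, cdg, cef, efg

so the chain groups are C_0 ≅ Z^7, C_1 ≅ Z^18, C_2 ≅ Z^12.

Boundary ∂_1: C_1 → C_0 sends each edge [p,q] (with p < q) to q − p. For instance
  ∂eg = g − e.
As a 7×18 matrix over Z this has rank 6, with invariant factors (1,1,1,1,1,1).

∂_2: C_2 → C_1 acts by ∂[p,q,r] = [q,r] − [p,r] + [p,q]. For instance
  ∂cdg = dg − cg + cd,
  ∂acf = cf − af + ac.
This gives a 18×12 integer matrix of rank 12; reducing to Smith normal form yields diagonal entries (1,1,1,1,1,1,1,1,1,1,1,2).

From H_k ≅ ker(∂_k) / im(∂_{k+1}) we obtain:

  H_0: rank C_0 − rank ∂_1 = 7 − 6 = 1, and the invariant factors of ∂_1 are all 1, so H_0 ≅ Z.
  H_1: rank ker ∂_1 − rank ∂_2 = (18 − 6) − 12 = 0, and ∂_2 has invariant factor 2 > 1, so H_1 ≅ Z/2.
  H_2: rank ker ∂_2 − rank ∂_3 = (12 − 12) − 0 = 0, and there is no ∂_3, so H_2 ≅ 0.

As a check, the Euler characteristic is 7 − 18 + 12 = 1, which agrees with 1 − 0 + 0 = 1.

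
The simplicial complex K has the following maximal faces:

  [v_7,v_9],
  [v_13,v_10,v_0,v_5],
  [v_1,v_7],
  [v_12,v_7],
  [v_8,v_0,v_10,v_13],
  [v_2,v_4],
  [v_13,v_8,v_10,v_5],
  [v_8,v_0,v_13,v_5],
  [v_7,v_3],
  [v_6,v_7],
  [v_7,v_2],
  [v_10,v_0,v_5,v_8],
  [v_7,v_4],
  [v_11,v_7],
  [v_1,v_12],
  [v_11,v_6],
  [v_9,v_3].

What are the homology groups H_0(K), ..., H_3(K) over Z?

K has 14 vertices, 22 edges, 10 triangles, 5 3-simplices.
rank ∂_0 = 0, rank ∂_1 = 12 ⇒ b_0 = 14 − 0 − 12 = 2; all invariant factors of ∂_1 are 1 so no torsion. So H_0 ≅ Z^2.
rank ∂_1 = 12, rank ∂_2 = 6 ⇒ b_1 = 22 − 12 − 6 = 4; all invariant factors of ∂_2 are 1 so no torsion. So H_1 ≅ Z^4.
rank ∂_2 = 6, rank ∂_3 = 4 ⇒ b_2 = 10 − 6 − 4 = 0; all invariant factors of ∂_3 are 1 so no torsion. So H_2 ≅ 0.
rank ∂_3 = 4, rank ∂_4 = 0 ⇒ b_3 = 5 − 4 − 0 = 1. So H_3 ≅ Z.

H_0 ≅ Z^2,  H_1 ≅ Z^4,  H_2 = 0,  H_3 ≅ Z.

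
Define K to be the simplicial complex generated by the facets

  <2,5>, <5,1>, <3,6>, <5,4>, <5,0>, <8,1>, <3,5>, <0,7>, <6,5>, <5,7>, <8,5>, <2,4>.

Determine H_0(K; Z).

Fix the vertex order 0 < 1 < 2 < 3 < 4 < 5 < 6 < 7 < 8 and write every simplex with vertices in increasing order. Then dim K = 1 and the simplices of K are:

  0-simplices (9): [0], [1], [2], [3], [4], [5], [6], [7], [8]
  1-simplices (12): [0,5], [0,7], [1,5], [1,8], [2,4], [2,5], [3,5], [3,6], [4,5], [5,6], [5,7], [5,8]

Hence C_0 ≅ Z^9, C_1 ≅ Z^12.

Boundary ∂_1: C_1 → C_0 is given by ∂[p,q] = [q] − [p]. For instance
  ∂[5,6] = [6] − [5].
The resulting 9×12 matrix has rank 8, and its Smith normal form has invariant factors (1,1,1,1,1,1,1,1).

Now H_k = ker ∂_k / im ∂_{k+1}, so:

  H_0: rank C_0 − rank ∂_1 = 9 − 8 = 1, and the invariant factors of ∂_1 are all 1, so H_0 ≅ Z.

H_0 ≅ Z.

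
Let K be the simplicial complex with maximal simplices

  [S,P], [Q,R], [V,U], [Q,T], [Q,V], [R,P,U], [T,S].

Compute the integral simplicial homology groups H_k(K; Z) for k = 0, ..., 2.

H_0 ≅ Z,  H_1 ≅ Z^2,  H_2 = 0.

Fix the vertex order P < Q < R < S < T < U < V and write every simplex with vertices in increasing order. Then dim K = 2 and the simplices of K are:

  0-simplices (7): P, Q, R, S, T, U, V
  1-simplices (9): PR, PS, PU, QR, QT, QV, RU, ST, UV
  2-simplices (1): PRU

Hence C_0 ≅ Z^7, C_1 ≅ Z^9, C_2 ≅ Z^1.

∂_1: C_1 → C_0 is given by ∂[p,q] = [q] − [p].
This gives a 7×9 integer matrix of rank 6; reducing to Smith normal form yields diagonal entries (1,1,1,1,1,1).

∂_2: C_2 → C_1 acts by ∂[p,q,r] = [q,r] − [p,r] + [p,q]. For instance
  ∂PRU = RU − PU + PR.
As a 9×1 matrix over Z this has rank 1, with invariant factors (1).

Computing H_k = (kernel of ∂_k) / (image of ∂_{k+1}):

  H_0: rank C_0 − rank ∂_1 = 7 − 6 = 1, and the invariant factors of ∂_1 are all 1, so H_0 ≅ Z.
  H_1: rank ker ∂_1 − rank ∂_2 = (9 − 6) − 1 = 2, and the invariant factors of ∂_2 are all 1, so H_1 ≅ Z^2.
  H_2: rank ker ∂_2 − rank ∂_3 = (1 − 1) − 0 = 0, and there is no ∂_3, so H_2 ≅ 0.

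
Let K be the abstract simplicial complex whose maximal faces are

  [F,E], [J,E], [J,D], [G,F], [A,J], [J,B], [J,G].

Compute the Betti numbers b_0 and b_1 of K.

We work with the vertex ordering A < B < D < E < F < G < J. The simplices of K, each written with vertices in increasing order, are:

  0-simplices (7): A, B, D, E, F, G, J
  1-simplices (7): AJ, BJ, DJ, EF, EJ, FG, GJ

so the chain groups are C_0 ≅ Z^7, C_1 ≅ Z^7.

Boundary ∂_1: C_1 → C_0 maps an edge to its endpoints' difference, ∂[p,q] = q − p. For instance
  ∂FG = G − F.
As a 7×7 matrix over Z this has rank 6, with invariant factors (1,1,1,1,1,1).

From H_k ≅ ker(∂_k) / im(∂_{k+1}) we obtain:

  H_0: rank C_0 − rank ∂_1 = 7 − 6 = 1, and the invariant factors of ∂_1 are all 1, so H_0 ≅ Z.
  H_1: rank ker ∂_1 − rank ∂_2 = (7 − 6) − 0 = 1, and there is no ∂_2, so H_1 ≅ Z.

Hence the Betti numbers are b_0 = 1, b_1 = 1.

b_0 = 1, b_1 = 1.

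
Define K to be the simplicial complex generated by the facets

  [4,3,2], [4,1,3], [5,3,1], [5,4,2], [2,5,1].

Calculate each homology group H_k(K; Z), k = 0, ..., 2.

Order the vertices as 1 < 2 < 3 < 4 < 5. Listing each simplex with vertices in this order, K has dimension 2 with simplices:

  0-simplices (5): [1], [2], [3], [4], [5]
  1-simplices (10): [1,2], [1,3], [1,4], [1,5], [2,3], [2,4], [2,5], [3,4], [3,5], [4,5]
  2-simplices (5): [1,2,5], [1,3,4], [1,3,5], [2,3,4], [2,4,5]

giving chain groups C_0 ≅ Z^5, C_1 ≅ Z^10, C_2 ≅ Z^5.

Boundary ∂_1: C_1 → C_0 maps an edge to its endpoints' difference, ∂[p,q] = q − p. For instance
  ∂[2,3] = [3] − [2].
The resulting 5×10 matrix has rank 4, and its Smith normal form has invariant factors (1,1,1,1).

∂_2: C_2 → C_1 maps a triangle to the signed sum of its edges. For instance
  ∂[1,3,4] = [3,4] − [1,4] + [1,3],
  ∂[1,2,5] = [2,5] − [1,5] + [1,2].
The 10×5 boundary matrix has rank 5 and Smith normal form diag(1,1,1,1,1).

From H_k ≅ ker(∂_k) / im(∂_{k+1}) we obtain:

  H_0: rank C_0 − rank ∂_1 = 5 − 4 = 1, and the invariant factors of ∂_1 are all 1, so H_0 = Z.
  H_1: rank ker ∂_1 − rank ∂_2 = (10 − 4) − 5 = 1, and the invariant factors of ∂_2 are all 1, so H_1 = Z.
  H_2: rank ker ∂_2 − rank ∂_3 = (5 − 5) − 0 = 0, and there is no ∂_3, so H_2 = 0.

As a check, the Euler characteristic is 5 − 10 + 5 = 0, which agrees with 1 − 1 + 0 = 0.
(K is a triangulation of the Möbius band.)

H_0 ≅ Z,  H_1 ≅ Z,  H_2 = 0.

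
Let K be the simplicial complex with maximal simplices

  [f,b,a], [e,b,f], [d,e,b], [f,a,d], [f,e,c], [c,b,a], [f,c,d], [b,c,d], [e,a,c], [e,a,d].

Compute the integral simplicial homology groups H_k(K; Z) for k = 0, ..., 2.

Order the vertices as a < b < c < d < e < f. Listing each simplex with vertices in this order, K has dimension 2 with simplices:

  0-simplices (6): a, b, c, d, e, f
  1-simplices (15): ab, ac, ad, ae, af, bc, bd, be, bf, cd, ce, cf, de, df, ef
  2-simplices (10): abc, abf, ace, ade, adf, bcd, bde, bef, cdf, cef

Hence C_0 ≅ Z^6, C_1 ≅ Z^15, C_2 ≅ Z^10.

Boundary ∂_1: C_1 → C_0 sends each edge [p,q] (with p < q) to q − p. For instance
  ∂af = f − a.
The resulting 6×15 matrix has rank 5, and its Smith normal form has invariant factors (1,1,1,1,1).

The boundary map ∂_2: C_2 → C_1 sends each 2-simplex [p,q,r] to [q,r] − [p,r] + [p,q]. For instance
  ∂cdf = df − cf + cd,
  ∂abc = bc − ac + ab.
This gives a 15×10 integer matrix of rank 10; reducing to Smith normal form yields diagonal entries (1,1,1,1,1,1,1,1,1,2).

Reading off H_k = ker ∂_k / im ∂_{k+1}:

  H_0: rank C_0 − rank ∂_1 = 6 − 5 = 1, and the invariant factors of ∂_1 are all 1, so H_0 = Z.
  H_1: rank ker ∂_1 − rank ∂_2 = (15 − 5) − 10 = 0, and ∂_2 has invariant factor 2 > 1, so H_1 = Z_2.
  H_2: rank ker ∂_2 − rank ∂_3 = (10 − 10) − 0 = 0, and there is no ∂_3, so H_2 = 0.

(K is a triangulation of the real projective plane RP^2.)

H_0 ≅ Z,  H_1 ≅ Z_2,  H_2 = 0.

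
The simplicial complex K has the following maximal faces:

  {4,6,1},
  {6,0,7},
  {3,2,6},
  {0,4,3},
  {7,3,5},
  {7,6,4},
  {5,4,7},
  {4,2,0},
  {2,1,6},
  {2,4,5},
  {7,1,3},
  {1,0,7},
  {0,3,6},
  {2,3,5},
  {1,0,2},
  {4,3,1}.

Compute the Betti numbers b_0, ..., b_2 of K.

b_0 = 1, b_1 = 2, b_2 = 1.

Order the vertices as 0 < 1 < 2 < 3 < 4 < 5 < 6 < 7. Listing each simplex with vertices in this order, K has dimension 2 with simplices:

  0-simplices (8): [0], [1], [2], [3], [4], [5], [6], [7]
  1-simplices (24): (24 of them)
  2-simplices (16): [0,1,2], [0,1,7], [0,2,4], [0,3,4], [0,3,6], [0,6,7], [1,2,6], [1,3,4], [1,3,7], [1,4,6], [2,3,5], [2,3,6], [2,4,5], [3,5,7], [4,5,7], [4,6,7]

giving chain groups C_0 ≅ Z^8, C_1 ≅ Z^24, C_2 ≅ Z^16.

Boundary ∂_1: C_1 → C_0 is given by ∂[p,q] = [q] − [p]. For instance
  ∂[1,3] = [3] − [1].
This gives a 8×24 integer matrix of rank 7; reducing to Smith normal form yields diagonal entries (1,1,1,1,1,1,1).

Boundary ∂_2: C_2 → C_1 maps a triangle to the signed sum of its edges. For instance
  ∂[1,3,4] = [3,4] − [1,4] + [1,3],
  ∂[3,5,7] = [5,7] − [3,7] + [3,5].
The resulting 24×16 matrix has rank 15, and its Smith normal form has invariant factors (1,1,1,1,1,1,1,1,1,1,1,1,1,1,1).

Computing H_k = (kernel of ∂_k) / (image of ∂_{k+1}):

  H_0: rank C_0 − rank ∂_1 = 8 − 7 = 1, and the invariant factors of ∂_1 are all 1, so H_0 ≅ Z.
  H_1: rank ker ∂_1 − rank ∂_2 = (24 − 7) − 15 = 2, and the invariant factors of ∂_2 are all 1, so H_1 ≅ Z^2.
  H_2: rank ker ∂_2 − rank ∂_3 = (16 − 15) − 0 = 1, and there is no ∂_3, so H_2 ≅ Z.

Hence the Betti numbers are b_0 = 1, b_1 = 2, b_2 = 1.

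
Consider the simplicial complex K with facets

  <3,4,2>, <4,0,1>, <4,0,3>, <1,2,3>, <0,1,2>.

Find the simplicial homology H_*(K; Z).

H_0 = Z,  H_1 = Z,  H_2 = 0.

Fix the vertex order 0 < 1 < 2 < 3 < 4 and write every simplex with vertices in increasing order. Then dim K = 2 and the simplices of K are:

  0-simplices (5): [0], [1], [2], [3], [4]
  1-simplices (10): [0,1], [0,2], [0,3], [0,4], [1,2], [1,3], [1,4], [2,3], [2,4], [3,4]
  2-simplices (5): [0,1,2], [0,1,4], [0,3,4], [1,2,3], [2,3,4]

Hence C_0 ≅ Z^5, C_1 ≅ Z^10, C_2 ≅ Z^5.

∂_1: C_1 → C_0 is given by ∂[p,q] = [q] − [p].
The 5×10 boundary matrix has rank 4 and Smith normal form diag(1,1,1,1).

The boundary map ∂_2: C_2 → C_1 acts by ∂[p,q,r] = [q,r] − [p,r] + [p,q]. For instance
  ∂[0,3,4] = [3,4] − [0,4] + [0,3],
  ∂[0,1,4] = [1,4] − [0,4] + [0,1].
As a 10×5 matrix over Z this has rank 5, with invariant factors (1,1,1,1,1).

Now H_k = ker ∂_k / im ∂_{k+1}, so:

  H_0: rank C_0 − rank ∂_1 = 5 − 4 = 1, and the invariant factors of ∂_1 are all 1, so H_0 = Z.
  H_1: rank ker ∂_1 − rank ∂_2 = (10 − 4) − 5 = 1, and the invariant factors of ∂_2 are all 1, so H_1 = Z.
  H_2: rank ker ∂_2 − rank ∂_3 = (5 − 5) − 0 = 0, and there is no ∂_3, so H_2 = 0.

As a check, the Euler characteristic is 5 − 10 + 5 = 0, which agrees with 1 − 1 + 0 = 0.
(K is a triangulation of the Möbius band.)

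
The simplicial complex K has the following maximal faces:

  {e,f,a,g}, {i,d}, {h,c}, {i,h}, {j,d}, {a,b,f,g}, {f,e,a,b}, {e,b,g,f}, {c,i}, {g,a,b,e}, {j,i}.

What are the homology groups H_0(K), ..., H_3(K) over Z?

H_0 ≅ Z^2,  H_1 ≅ Z^2,  H_2 = 0,  H_3 ≅ Z.

Order the vertices as a < b < c < d < e < f < g < h < i < j. Listing each simplex with vertices in this order, K has dimension 3 with simplices:

  0-simplices (10): a, b, c, d, e, f, g, h, i, j
  1-simplices (16): ab, ae, af, ag, be, bf, bg, ch, ci, di, dj, ef, eg, fg, hi, ij
  2-simplices (10): abe, abf, abg, aef, aeg, afg, bef, beg, bfg, efg
  3-simplices (5): abef, abeg, abfg, aefg, befg

giving chain groups C_0 ≅ Z^10, C_1 ≅ Z^16, C_2 ≅ Z^10, C_3 ≅ Z^5.

Boundary ∂_1: C_1 → C_0 maps an edge to its endpoints' difference, ∂[p,q] = q − p.
The 10×16 boundary matrix has rank 8 and Smith normal form diag(1,1,1,1,1,1,1,1).

The boundary map ∂_2: C_2 → C_1 sends each 2-simplex [p,q,r] to [q,r] − [p,r] + [p,q]. For instance
  ∂efg = fg − eg + ef,
  ∂aeg = eg − ag + ae.
As a 16×10 matrix over Z this has rank 6, with invariant factors (1,1,1,1,1,1).

The boundary map ∂_3: C_3 → C_2 sends each 3-simplex σ to the alternating sum Σ_i (−1)^i (σ with its i-th vertex removed). For instance
  ∂befg = efg − bfg + beg − bef,
  ∂abef = bef − aef + abf − abe.
The 10×5 boundary matrix has rank 4 and Smith normal form diag(1,1,1,1).

Computing H_k = (kernel of ∂_k) / (image of ∂_{k+1}):

  H_0: rank C_0 − rank ∂_1 = 10 − 8 = 2, and the invariant factors of ∂_1 are all 1, so H_0 ≅ Z^2.
  H_1: rank ker ∂_1 − rank ∂_2 = (16 − 8) − 6 = 2, and the invariant factors of ∂_2 are all 1, so H_1 ≅ Z^2.
  H_2: rank ker ∂_2 − rank ∂_3 = (10 − 6) − 4 = 0, and the invariant factors of ∂_3 are all 1, so H_2 ≅ 0.
  H_3: rank ker ∂_3 − rank ∂_4 = (5 − 4) − 0 = 1, and there is no ∂_4, so H_3 ≅ Z.

(K is a triangulation of the disjoint union of the 3-sphere S^3 and a wedge of 2 circles.)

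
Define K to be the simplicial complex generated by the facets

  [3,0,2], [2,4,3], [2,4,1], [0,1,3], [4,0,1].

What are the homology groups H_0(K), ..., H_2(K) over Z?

Take the total order 0 < 1 < 2 < 3 < 4 on the vertex set. Then K (dimension 2) consists of the simplices:

  0-simplices (5): [0], [1], [2], [3], [4]
  1-simplices (10): [0,1], [0,2], [0,3], [0,4], [1,2], [1,3], [1,4], [2,3], [2,4], [3,4]
  2-simplices (5): [0,1,3], [0,1,4], [0,2,3], [1,2,4], [2,3,4]

Hence C_0 ≅ Z^5, C_1 ≅ Z^10, C_2 ≅ Z^5.

Boundary ∂_1: C_1 → C_0 is given by ∂[p,q] = [q] − [p].
The 5×10 boundary matrix has rank 4 and Smith normal form diag(1,1,1,1).

Boundary ∂_2: C_2 → C_1 sends each 2-simplex [p,q,r] to [q,r] − [p,r] + [p,q]. For instance
  ∂[0,1,3] = [1,3] − [0,3] + [0,1],
  ∂[1,2,4] = [2,4] − [1,4] + [1,2].
The 10×5 boundary matrix has rank 5 and Smith normal form diag(1,1,1,1,1).

Computing H_k = (kernel of ∂_k) / (image of ∂_{k+1}):

  H_0: rank C_0 − rank ∂_1 = 5 − 4 = 1, and the invariant factors of ∂_1 are all 1, so H_0 = Z.
  H_1: rank ker ∂_1 − rank ∂_2 = (10 − 4) − 5 = 1, and the invariant factors of ∂_2 are all 1, so H_1 = Z.
  H_2: rank ker ∂_2 − rank ∂_3 = (5 − 5) − 0 = 0, and there is no ∂_3, so H_2 = 0.

H_0 ≅ Z,  H_1 ≅ Z,  H_2 = 0.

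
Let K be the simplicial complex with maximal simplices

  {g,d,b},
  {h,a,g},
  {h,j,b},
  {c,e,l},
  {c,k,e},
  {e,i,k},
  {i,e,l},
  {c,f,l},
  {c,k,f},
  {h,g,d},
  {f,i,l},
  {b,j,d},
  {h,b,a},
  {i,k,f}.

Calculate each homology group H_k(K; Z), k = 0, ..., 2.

H_0 = Z^2,  H_1 = Z,  H_2 = Z.

Take the total order a < b < c < d < e < f < g < h < i < j < k < l on the vertex set. Then K (dimension 2) consists of the simplices:

  0-simplices (12): a, b, c, d, e, f, g, h, i, j, k, l
  1-simplices (24): ab, ag, ah, bd, bg, bh, bj, ce, cf, ck, cl, dg, dh, dj, ei, ek, el, fi, fk, fl, gh, hj, ik, il
  2-simplices (14): abh, agh, bdg, bdj, bhj, cek, cel, cfk, cfl, dgh, eik, eil, fik, fil

Hence C_0 ≅ Z^12, C_1 ≅ Z^24, C_2 ≅ Z^14.

∂_1: C_1 → C_0 sends each edge [p,q] (with p < q) to q − p.
This gives a 12×24 integer matrix of rank 10; reducing to Smith normal form yields diagonal entries (1,1,1,1,1,1,1,1,1,1).

∂_2: C_2 → C_1 sends each 2-simplex [p,q,r] to [q,r] − [p,r] + [p,q]. For instance
  ∂fil = il − fl + fi,
  ∂abh = bh − ah + ab.
The 24×14 boundary matrix has rank 13 and Smith normal form diag(1,1,1,1,1,1,1,1,1,1,1,1,1).

From H_k ≅ ker(∂_k) / im(∂_{k+1}) we obtain:

  H_0: rank C_0 − rank ∂_1 = 12 − 10 = 2, and the invariant factors of ∂_1 are all 1, so H_0 ≅ Z^2.
  H_1: rank ker ∂_1 − rank ∂_2 = (24 − 10) − 13 = 1, and the invariant factors of ∂_2 are all 1, so H_1 ≅ Z.
  H_2: rank ker ∂_2 − rank ∂_3 = (14 − 13) − 0 = 1, and there is no ∂_3, so H_2 ≅ Z.

(K is a triangulation of the disjoint union of the 2-sphere S^2 and the cylinder S^1 x I.)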